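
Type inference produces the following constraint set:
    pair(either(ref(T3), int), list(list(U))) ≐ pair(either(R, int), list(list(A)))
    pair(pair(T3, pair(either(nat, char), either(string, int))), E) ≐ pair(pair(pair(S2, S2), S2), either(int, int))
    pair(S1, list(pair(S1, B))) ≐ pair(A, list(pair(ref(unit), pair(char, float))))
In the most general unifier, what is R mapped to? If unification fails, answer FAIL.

ref(pair(pair(either(nat, char), either(string, int)), pair(either(nat, char), either(string, int))))

Decompose pair/2: either(ref(T3), int) ≐ either(R, int),  list(list(U)) ≐ list(list(A)).
Decompose either/2: ref(T3) ≐ R,  int ≐ int.
Bind R := ref(T3); no other remaining equation mentions R.
Delete trivial equation int ≐ int.
Decompose list/1: list(U) ≐ list(A).
Decompose list/1: U ≐ A.
Bind U := A; no other remaining equation mentions U.
Decompose pair/2: pair(T3, pair(either(nat, char), either(string, int))) ≐ pair(pair(S2, S2), S2),  E ≐ either(int, int).
Decompose pair/2: T3 ≐ pair(S2, S2),  pair(either(nat, char), either(string, int)) ≐ S2.
Bind T3 := pair(S2, S2); no other remaining equation mentions T3. Substituting into the earlier binding gives R := ref(pair(S2, S2)).
Bind S2 := pair(either(nat, char), either(string, int)); no other remaining equation mentions S2. Substituting into the earlier bindings gives R := ref(pair(pair(either(nat, char), either(string, int)), pair(either(nat, char), either(string, int)))), T3 := pair(pair(either(nat, char), either(string, int)), pair(either(nat, char), either(string, int))).
Bind E := either(int, int); no other remaining equation mentions E.
Decompose pair/2: S1 ≐ A,  list(pair(S1, B)) ≐ list(pair(ref(unit), pair(char, float))).
Bind S1 := A; substituting into the remaining equation gives: list(pair(A, B)) ≐ list(pair(ref(unit), pair(char, float))).
Decompose list/1: pair(A, B) ≐ pair(ref(unit), pair(char, float)).
Decompose pair/2: A ≐ ref(unit),  B ≐ pair(char, float).
Bind A := ref(unit); no other remaining equation mentions A. Substituting into the earlier bindings gives U := ref(unit), S1 := ref(unit).
Bind B := pair(char, float).
MGU = { R := ref(pair(pair(either(nat, char), either(string, int)), pair(either(nat, char), either(string, int)))), U := ref(unit), T3 := pair(pair(either(nat, char), either(string, int)), pair(either(nat, char), either(string, int))), S2 := pair(either(nat, char), either(string, int)), E := either(int, int), S1 := ref(unit), A := ref(unit), B := pair(char, float) }, so R := ref(pair(pair(either(nat, char), either(string, int)), pair(either(nat, char), either(string, int)))).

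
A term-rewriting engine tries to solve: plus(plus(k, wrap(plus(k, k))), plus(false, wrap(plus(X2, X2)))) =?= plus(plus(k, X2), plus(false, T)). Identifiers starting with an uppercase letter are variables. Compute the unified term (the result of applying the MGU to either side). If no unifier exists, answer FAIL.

Decompose plus/2: plus(k, wrap(plus(k, k))) =?= plus(k, X2),  plus(false, wrap(plus(X2, X2))) =?= plus(false, T).
Decompose plus/2: k =?= k,  wrap(plus(k, k)) =?= X2.
Delete trivial equation k =?= k.
Bind X2 := wrap(plus(k, k)); substituting into the remaining equation gives: plus(false, wrap(plus(wrap(plus(k, k)), wrap(plus(k, k))))) =?= plus(false, T).
Decompose plus/2: false =?= false,  wrap(plus(wrap(plus(k, k)), wrap(plus(k, k)))) =?= T.
Delete trivial equation false =?= false.
Bind T := wrap(plus(wrap(plus(k, k)), wrap(plus(k, k)))).
Applying the MGU to either side gives plus(plus(k, wrap(plus(k, k))), plus(false, wrap(plus(wrap(plus(k, k)), wrap(plus(k, k)))))).

plus(plus(k, wrap(plus(k, k))), plus(false, wrap(plus(wrap(plus(k, k)), wrap(plus(k, k))))))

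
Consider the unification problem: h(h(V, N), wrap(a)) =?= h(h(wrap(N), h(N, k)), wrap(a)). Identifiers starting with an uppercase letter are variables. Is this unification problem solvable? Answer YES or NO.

NO

Decompose h/2: h(V, N) =?= h(wrap(N), h(N, k)),  wrap(a) =?= wrap(a).
Decompose h/2: V =?= wrap(N),  N =?= h(N, k).
Bind V := wrap(N); no other remaining equation mentions V.
Occurs check fails: N occurs in h(N, k); the equation N =?= h(N, k) has no finite solution.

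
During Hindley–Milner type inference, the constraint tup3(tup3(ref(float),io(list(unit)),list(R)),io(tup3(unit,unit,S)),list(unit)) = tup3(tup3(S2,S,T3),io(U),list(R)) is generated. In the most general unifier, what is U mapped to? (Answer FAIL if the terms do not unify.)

Decompose tup3/3: tup3(ref(float),io(list(unit)),list(R)) = tup3(S2,S,T3),  io(tup3(unit,unit,S)) = io(U),  list(unit) = list(R).
Decompose tup3/3: ref(float) = S2,  io(list(unit)) = S,  list(R) = T3.
Bind S2 := ref(float); no other remaining equation mentions S2.
Bind S := io(list(unit)); substituting into the one remaining equation that mentions S gives: io(tup3(unit,unit,io(list(unit)))) = io(U).
Bind T3 := list(R); no other remaining equation mentions T3.
Decompose io/1: tup3(unit,unit,io(list(unit))) = U.
Bind U := tup3(unit,unit,io(list(unit))); no other remaining equation mentions U.
Decompose list/1: unit = R.
Bind R := unit. Substituting into the earlier binding gives T3 := list(unit).
MGU = { S2 ↦ ref(float), S ↦ io(list(unit)), T3 ↦ list(unit), U ↦ tup3(unit,unit,io(list(unit))), R ↦ unit }, so U ↦ tup3(unit,unit,io(list(unit))).

tup3(unit,unit,io(list(unit)))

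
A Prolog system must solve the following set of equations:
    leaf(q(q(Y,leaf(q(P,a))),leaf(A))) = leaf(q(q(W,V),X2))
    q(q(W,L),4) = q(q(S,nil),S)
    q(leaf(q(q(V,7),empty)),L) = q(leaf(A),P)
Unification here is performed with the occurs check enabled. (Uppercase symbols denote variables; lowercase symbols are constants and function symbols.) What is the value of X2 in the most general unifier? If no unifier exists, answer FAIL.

Decompose leaf/1: q(q(Y,leaf(q(P,a))),leaf(A)) = q(q(W,V),X2).
Decompose q/2: q(Y,leaf(q(P,a))) = q(W,V),  leaf(A) = X2.
Decompose q/2: Y = W,  leaf(q(P,a)) = V.
Bind Y := W; no other remaining equation mentions Y.
Bind V := leaf(q(P,a)); substituting into the one remaining equation that mentions V gives: q(leaf(q(q(leaf(q(P,a)),7),empty)),L) = q(leaf(A),P).
Bind X2 := leaf(A); no other remaining equation mentions X2.
Decompose q/2: q(W,L) = q(S,nil),  4 = S.
Decompose q/2: W = S,  L = nil.
Bind W := S; no other remaining equation mentions W. Substituting into the earlier binding gives Y := S.
Bind L := nil; substituting into the one remaining equation that mentions L gives: q(leaf(q(q(leaf(q(P,a)),7),empty)),nil) = q(leaf(A),P).
Bind S := 4; no other remaining equation mentions S. Substituting into the earlier bindings gives Y := 4, W := 4.
Decompose q/2: leaf(q(q(leaf(q(P,a)),7),empty)) = leaf(A),  nil = P.
Decompose leaf/1: q(q(leaf(q(P,a)),7),empty) = A.
Bind A := q(q(leaf(q(P,a)),7),empty); no other remaining equation mentions A. Substituting into the earlier binding gives X2 := leaf(q(q(leaf(q(P,a)),7),empty)).
Bind P := nil. Substituting into the earlier bindings gives V := leaf(q(nil,a)), X2 := leaf(q(q(leaf(q(nil,a)),7),empty)), A := q(q(leaf(q(nil,a)),7),empty).
MGU = { Y ↦ 4, V ↦ leaf(q(nil,a)), X2 ↦ leaf(q(q(leaf(q(nil,a)),7),empty)), W ↦ 4, L ↦ nil, S ↦ 4, A ↦ q(q(leaf(q(nil,a)),7),empty), P ↦ nil }, so X2 ↦ leaf(q(q(leaf(q(nil,a)),7),empty)).

leaf(q(q(leaf(q(nil,a)),7),empty))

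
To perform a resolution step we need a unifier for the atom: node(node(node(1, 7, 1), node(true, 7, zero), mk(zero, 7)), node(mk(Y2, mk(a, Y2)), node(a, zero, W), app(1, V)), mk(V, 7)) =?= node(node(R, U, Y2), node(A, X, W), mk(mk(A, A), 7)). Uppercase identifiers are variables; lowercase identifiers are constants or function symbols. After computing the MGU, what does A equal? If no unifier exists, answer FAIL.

mk(mk(zero, 7), mk(a, mk(zero, 7)))

Decompose node/3: node(node(1, 7, 1), node(true, 7, zero), mk(zero, 7)) =?= node(R, U, Y2),  node(mk(Y2, mk(a, Y2)), node(a, zero, W), app(1, V)) =?= node(A, X, W),  mk(V, 7) =?= mk(mk(A, A), 7).
Decompose node/3: node(1, 7, 1) =?= R,  node(true, 7, zero) =?= U,  mk(zero, 7) =?= Y2.
Bind R := node(1, 7, 1); no other remaining equation mentions R.
Bind U := node(true, 7, zero); no other remaining equation mentions U.
Bind Y2 := mk(zero, 7); substituting into the one remaining equation that mentions Y2 gives: node(mk(mk(zero, 7), mk(a, mk(zero, 7))), node(a, zero, W), app(1, V)) =?= node(A, X, W).
Decompose node/3: mk(mk(zero, 7), mk(a, mk(zero, 7))) =?= A,  node(a, zero, W) =?= X,  app(1, V) =?= W.
Bind A := mk(mk(zero, 7), mk(a, mk(zero, 7))); substituting into the one remaining equation that mentions A gives: mk(V, 7) =?= mk(mk(mk(mk(zero, 7), mk(a, mk(zero, 7))), mk(mk(zero, 7), mk(a, mk(zero, 7)))), 7).
Bind X := node(a, zero, W); no other remaining equation mentions X.
Bind W := app(1, V); no other remaining equation mentions W. Substituting into the earlier binding gives X := node(a, zero, app(1, V)).
Decompose mk/2: V =?= mk(mk(mk(zero, 7), mk(a, mk(zero, 7))), mk(mk(zero, 7), mk(a, mk(zero, 7)))),  7 =?= 7.
Bind V := mk(mk(mk(zero, 7), mk(a, mk(zero, 7))), mk(mk(zero, 7), mk(a, mk(zero, 7)))); no other remaining equation mentions V. Substituting into the earlier bindings gives X := node(a, zero, app(1, mk(mk(mk(zero, 7), mk(a, mk(zero, 7))), mk(mk(zero, 7), mk(a, mk(zero, 7)))))), W := app(1, mk(mk(mk(zero, 7), mk(a, mk(zero, 7))), mk(mk(zero, 7), mk(a, mk(zero, 7))))).
Delete trivial equation 7 =?= 7.
MGU = { R -> node(1, 7, 1), U -> node(true, 7, zero), Y2 -> mk(zero, 7), A -> mk(mk(zero, 7), mk(a, mk(zero, 7))), X -> node(a, zero, app(1, mk(mk(mk(zero, 7), mk(a, mk(zero, 7))), mk(mk(zero, 7), mk(a, mk(zero, 7)))))), W -> app(1, mk(mk(mk(zero, 7), mk(a, mk(zero, 7))), mk(mk(zero, 7), mk(a, mk(zero, 7))))), V -> mk(mk(mk(zero, 7), mk(a, mk(zero, 7))), mk(mk(zero, 7), mk(a, mk(zero, 7)))) }, so A -> mk(mk(zero, 7), mk(a, mk(zero, 7))).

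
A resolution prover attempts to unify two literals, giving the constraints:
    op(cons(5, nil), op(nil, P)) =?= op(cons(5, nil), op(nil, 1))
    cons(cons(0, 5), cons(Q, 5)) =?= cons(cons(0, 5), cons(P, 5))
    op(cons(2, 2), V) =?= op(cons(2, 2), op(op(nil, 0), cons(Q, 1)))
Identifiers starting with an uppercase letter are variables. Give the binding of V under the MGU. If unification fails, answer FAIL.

op(op(nil, 0), cons(1, 1))

Decompose op/2: cons(5, nil) =?= cons(5, nil),  op(nil, P) =?= op(nil, 1).
Delete trivial equation cons(5, nil) =?= cons(5, nil).
Decompose op/2: nil =?= nil,  P =?= 1.
Delete trivial equation nil =?= nil.
Bind P := 1; substituting into the one remaining equation that mentions P gives: cons(cons(0, 5), cons(Q, 5)) =?= cons(cons(0, 5), cons(1, 5)).
Decompose cons/2: cons(0, 5) =?= cons(0, 5),  cons(Q, 5) =?= cons(1, 5).
Delete trivial equation cons(0, 5) =?= cons(0, 5).
Decompose cons/2: Q =?= 1,  5 =?= 5.
Bind Q := 1; substituting into the one remaining equation that mentions Q gives: op(cons(2, 2), V) =?= op(cons(2, 2), op(op(nil, 0), cons(1, 1))).
Delete trivial equation 5 =?= 5.
Decompose op/2: cons(2, 2) =?= cons(2, 2),  V =?= op(op(nil, 0), cons(1, 1)).
Delete trivial equation cons(2, 2) =?= cons(2, 2).
Bind V := op(op(nil, 0), cons(1, 1)).
MGU = { P := 1, Q := 1, V := op(op(nil, 0), cons(1, 1)) }, so V := op(op(nil, 0), cons(1, 1)).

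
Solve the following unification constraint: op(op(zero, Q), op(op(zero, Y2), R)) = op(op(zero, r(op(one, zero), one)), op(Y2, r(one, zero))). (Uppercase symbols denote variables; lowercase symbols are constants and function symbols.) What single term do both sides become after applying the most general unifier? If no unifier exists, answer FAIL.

Decompose op/2: op(zero, Q) = op(zero, r(op(one, zero), one)),  op(op(zero, Y2), R) = op(Y2, r(one, zero)).
Decompose op/2: zero = zero,  Q = r(op(one, zero), one).
Delete trivial equation zero = zero.
Bind Q := r(op(one, zero), one); no other remaining equation mentions Q.
Decompose op/2: op(zero, Y2) = Y2,  R = r(one, zero).
Occurs check fails: Y2 occurs in op(zero, Y2); the equation Y2 = op(zero, Y2) has no finite solution.

FAIL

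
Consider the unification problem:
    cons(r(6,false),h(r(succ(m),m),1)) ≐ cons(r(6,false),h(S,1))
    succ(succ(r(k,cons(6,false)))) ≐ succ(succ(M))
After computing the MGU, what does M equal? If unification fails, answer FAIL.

r(k,cons(6,false))

Decompose cons/2: r(6,false) ≐ r(6,false),  h(r(succ(m),m),1) ≐ h(S,1).
Delete trivial equation r(6,false) ≐ r(6,false).
Decompose h/2: r(succ(m),m) ≐ S,  1 ≐ 1.
Bind S := r(succ(m),m); no other remaining equation mentions S.
Delete trivial equation 1 ≐ 1.
Decompose succ/1: succ(r(k,cons(6,false))) ≐ succ(M).
Decompose succ/1: r(k,cons(6,false)) ≐ M.
Bind M := r(k,cons(6,false)).
MGU = { S ↦ r(succ(m),m), M ↦ r(k,cons(6,false)) }, so M ↦ r(k,cons(6,false)).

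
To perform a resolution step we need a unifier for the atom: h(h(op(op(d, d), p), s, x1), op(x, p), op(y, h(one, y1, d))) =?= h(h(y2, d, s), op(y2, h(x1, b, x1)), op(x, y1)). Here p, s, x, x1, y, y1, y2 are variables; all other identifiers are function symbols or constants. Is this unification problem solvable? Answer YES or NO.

Decompose h/3: h(op(op(d, d), p), s, x1) =?= h(y2, d, s),  op(x, p) =?= op(y2, h(x1, b, x1)),  op(y, h(one, y1, d)) =?= op(x, y1).
Decompose h/3: op(op(d, d), p) =?= y2,  s =?= d,  x1 =?= s.
Bind y2 := op(op(d, d), p); substituting into the one remaining equation that mentions y2 gives: op(x, p) =?= op(op(op(d, d), p), h(x1, b, x1)).
Bind s := d; substituting into the one remaining equation that mentions s gives: x1 =?= d.
Bind x1 := d; substituting into the one remaining equation that mentions x1 gives: op(x, p) =?= op(op(op(d, d), p), h(d, b, d)).
Decompose op/2: x =?= op(op(d, d), p),  p =?= h(d, b, d).
Bind x := op(op(d, d), p); substituting into the one remaining equation that mentions x gives: op(y, h(one, y1, d)) =?= op(op(op(d, d), p), y1).
Bind p := h(d, b, d); substituting into the remaining equation gives: op(y, h(one, y1, d)) =?= op(op(op(d, d), h(d, b, d)), y1). Substituting into the earlier bindings gives y2 := op(op(d, d), h(d, b, d)), x := op(op(d, d), h(d, b, d)).
Decompose op/2: y =?= op(op(d, d), h(d, b, d)),  h(one, y1, d) =?= y1.
Bind y := op(op(d, d), h(d, b, d)); no other remaining equation mentions y.
Occurs check fails: y1 occurs in h(one, y1, d); the equation y1 =?= h(one, y1, d) has no finite solution.

NO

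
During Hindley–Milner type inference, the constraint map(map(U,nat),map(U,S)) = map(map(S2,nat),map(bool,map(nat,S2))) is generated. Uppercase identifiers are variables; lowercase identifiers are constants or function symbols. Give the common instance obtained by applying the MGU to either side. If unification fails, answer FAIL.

Decompose map/2: map(U,nat) = map(S2,nat),  map(U,S) = map(bool,map(nat,S2)).
Decompose map/2: U = S2,  nat = nat.
Bind U := S2; substituting into the one remaining equation that mentions U gives: map(S2,S) = map(bool,map(nat,S2)).
Delete trivial equation nat = nat.
Decompose map/2: S2 = bool,  S = map(nat,S2).
Bind S2 := bool; substituting into the remaining equation gives: S = map(nat,bool). Substituting into the earlier binding gives U := bool.
Bind S := map(nat,bool).
Applying the MGU to either side gives map(map(bool,nat),map(bool,map(nat,bool))).

map(map(bool,nat),map(bool,map(nat,bool)))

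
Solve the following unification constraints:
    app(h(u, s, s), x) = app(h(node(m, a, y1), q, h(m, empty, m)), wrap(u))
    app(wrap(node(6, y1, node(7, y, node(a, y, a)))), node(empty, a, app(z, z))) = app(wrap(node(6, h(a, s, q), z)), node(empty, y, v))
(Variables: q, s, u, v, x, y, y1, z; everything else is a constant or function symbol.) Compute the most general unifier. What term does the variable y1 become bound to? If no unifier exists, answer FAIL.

h(a, h(m, empty, m), h(m, empty, m))

Decompose app/2: h(u, s, s) = h(node(m, a, y1), q, h(m, empty, m)),  x = wrap(u).
Decompose h/3: u = node(m, a, y1),  s = q,  s = h(m, empty, m).
Bind u := node(m, a, y1); substituting into the one remaining equation that mentions u gives: x = wrap(node(m, a, y1)).
Bind s := q; substituting into the 2 remaining equations that mention s gives: q = h(m, empty, m),  app(wrap(node(6, y1, node(7, y, node(a, y, a)))), node(empty, a, app(z, z))) = app(wrap(node(6, h(a, q, q), z)), node(empty, y, v)).
Bind q := h(m, empty, m); substituting into the one remaining equation that mentions q gives: app(wrap(node(6, y1, node(7, y, node(a, y, a)))), node(empty, a, app(z, z))) = app(wrap(node(6, h(a, h(m, empty, m), h(m, empty, m)), z)), node(empty, y, v)). Substituting into the earlier binding gives s := h(m, empty, m).
Bind x := wrap(node(m, a, y1)); no other remaining equation mentions x.
Decompose app/2: wrap(node(6, y1, node(7, y, node(a, y, a)))) = wrap(node(6, h(a, h(m, empty, m), h(m, empty, m)), z)),  node(empty, a, app(z, z)) = node(empty, y, v).
Decompose wrap/1: node(6, y1, node(7, y, node(a, y, a))) = node(6, h(a, h(m, empty, m), h(m, empty, m)), z).
Decompose node/3: 6 = 6,  y1 = h(a, h(m, empty, m), h(m, empty, m)),  node(7, y, node(a, y, a)) = z.
Delete trivial equation 6 = 6.
Bind y1 := h(a, h(m, empty, m), h(m, empty, m)); no other remaining equation mentions y1. Substituting into the earlier bindings gives u := node(m, a, h(a, h(m, empty, m), h(m, empty, m))), x := wrap(node(m, a, h(a, h(m, empty, m), h(m, empty, m)))).
Bind z := node(7, y, node(a, y, a)); substituting into the remaining equation gives: node(empty, a, app(node(7, y, node(a, y, a)), node(7, y, node(a, y, a)))) = node(empty, y, v).
Decompose node/3: empty = empty,  a = y,  app(node(7, y, node(a, y, a)), node(7, y, node(a, y, a))) = v.
Delete trivial equation empty = empty.
Bind y := a; substituting into the remaining equation gives: app(node(7, a, node(a, a, a)), node(7, a, node(a, a, a))) = v. Substituting into the earlier binding gives z := node(7, a, node(a, a, a)).
Bind v := app(node(7, a, node(a, a, a)), node(7, a, node(a, a, a))).
MGU = { u ↦ node(m, a, h(a, h(m, empty, m), h(m, empty, m))), s ↦ h(m, empty, m), q ↦ h(m, empty, m), x ↦ wrap(node(m, a, h(a, h(m, empty, m), h(m, empty, m)))), y1 ↦ h(a, h(m, empty, m), h(m, empty, m)), z ↦ node(7, a, node(a, a, a)), y ↦ a, v ↦ app(node(7, a, node(a, a, a)), node(7, a, node(a, a, a))) }, so y1 ↦ h(a, h(m, empty, m), h(m, empty, m)).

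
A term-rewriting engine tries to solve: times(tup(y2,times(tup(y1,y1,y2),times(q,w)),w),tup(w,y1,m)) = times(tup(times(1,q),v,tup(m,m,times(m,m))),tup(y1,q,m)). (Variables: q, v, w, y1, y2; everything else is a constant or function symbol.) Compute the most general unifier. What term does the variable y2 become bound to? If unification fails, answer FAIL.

times(1,tup(m,m,times(m,m)))

Decompose times/2: tup(y2,times(tup(y1,y1,y2),times(q,w)),w) = tup(times(1,q),v,tup(m,m,times(m,m))),  tup(w,y1,m) = tup(y1,q,m).
Decompose tup/3: y2 = times(1,q),  times(tup(y1,y1,y2),times(q,w)) = v,  w = tup(m,m,times(m,m)).
Bind y2 := times(1,q); substituting into the one remaining equation that mentions y2 gives: times(tup(y1,y1,times(1,q)),times(q,w)) = v.
Bind v := times(tup(y1,y1,times(1,q)),times(q,w)); no other remaining equation mentions v.
Bind w := tup(m,m,times(m,m)); substituting into the remaining equation gives: tup(tup(m,m,times(m,m)),y1,m) = tup(y1,q,m). Substituting into the earlier binding gives v := times(tup(y1,y1,times(1,q)),times(q,tup(m,m,times(m,m)))).
Decompose tup/3: tup(m,m,times(m,m)) = y1,  y1 = q,  m = m.
Bind y1 := tup(m,m,times(m,m)); substituting into the one remaining equation that mentions y1 gives: tup(m,m,times(m,m)) = q. Substituting into the earlier binding gives v := times(tup(tup(m,m,times(m,m)),tup(m,m,times(m,m)),times(1,q)),times(q,tup(m,m,times(m,m)))).
Bind q := tup(m,m,times(m,m)); no other remaining equation mentions q. Substituting into the earlier bindings gives y2 := times(1,tup(m,m,times(m,m))), v := times(tup(tup(m,m,times(m,m)),tup(m,m,times(m,m)),times(1,tup(m,m,times(m,m)))),times(tup(m,m,times(m,m)),tup(m,m,times(m,m)))).
Delete trivial equation m = m.
MGU = { y2 ↦ times(1,tup(m,m,times(m,m))), v ↦ times(tup(tup(m,m,times(m,m)),tup(m,m,times(m,m)),times(1,tup(m,m,times(m,m)))),times(tup(m,m,times(m,m)),tup(m,m,times(m,m)))), w ↦ tup(m,m,times(m,m)), y1 ↦ tup(m,m,times(m,m)), q ↦ tup(m,m,times(m,m)) }, so y2 ↦ times(1,tup(m,m,times(m,m))).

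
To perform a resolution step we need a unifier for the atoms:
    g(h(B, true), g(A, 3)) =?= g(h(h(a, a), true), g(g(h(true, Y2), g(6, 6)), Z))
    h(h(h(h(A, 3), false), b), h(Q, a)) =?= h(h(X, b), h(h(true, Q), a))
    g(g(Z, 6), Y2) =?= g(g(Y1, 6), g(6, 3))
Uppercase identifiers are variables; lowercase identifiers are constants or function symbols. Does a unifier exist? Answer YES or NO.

NO

Decompose g/2: h(B, true) =?= h(h(a, a), true),  g(A, 3) =?= g(g(h(true, Y2), g(6, 6)), Z).
Decompose h/2: B =?= h(a, a),  true =?= true.
Bind B := h(a, a); no other remaining equation mentions B.
Delete trivial equation true =?= true.
Decompose g/2: A =?= g(h(true, Y2), g(6, 6)),  3 =?= Z.
Bind A := g(h(true, Y2), g(6, 6)); substituting into the one remaining equation that mentions A gives: h(h(h(h(g(h(true, Y2), g(6, 6)), 3), false), b), h(Q, a)) =?= h(h(X, b), h(h(true, Q), a)).
Bind Z := 3; substituting into the one remaining equation that mentions Z gives: g(g(3, 6), Y2) =?= g(g(Y1, 6), g(6, 3)).
Decompose h/2: h(h(h(g(h(true, Y2), g(6, 6)), 3), false), b) =?= h(X, b),  h(Q, a) =?= h(h(true, Q), a).
Decompose h/2: h(h(g(h(true, Y2), g(6, 6)), 3), false) =?= X,  b =?= b.
Bind X := h(h(g(h(true, Y2), g(6, 6)), 3), false); no other remaining equation mentions X.
Delete trivial equation b =?= b.
Decompose h/2: Q =?= h(true, Q),  a =?= a.
Occurs check fails: Q occurs in h(true, Q); the equation Q =?= h(true, Q) has no finite solution.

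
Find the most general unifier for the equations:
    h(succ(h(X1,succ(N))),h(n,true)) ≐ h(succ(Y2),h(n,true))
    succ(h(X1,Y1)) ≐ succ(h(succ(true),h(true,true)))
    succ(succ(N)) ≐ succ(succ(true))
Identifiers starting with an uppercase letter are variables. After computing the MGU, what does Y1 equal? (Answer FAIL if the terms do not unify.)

Decompose h/2: succ(h(X1,succ(N))) ≐ succ(Y2),  h(n,true) ≐ h(n,true).
Decompose succ/1: h(X1,succ(N)) ≐ Y2.
Bind Y2 := h(X1,succ(N)); no other remaining equation mentions Y2.
Delete trivial equation h(n,true) ≐ h(n,true).
Decompose succ/1: h(X1,Y1) ≐ h(succ(true),h(true,true)).
Decompose h/2: X1 ≐ succ(true),  Y1 ≐ h(true,true).
Bind X1 := succ(true); no other remaining equation mentions X1. Substituting into the earlier binding gives Y2 := h(succ(true),succ(N)).
Bind Y1 := h(true,true); no other remaining equation mentions Y1.
Decompose succ/1: succ(N) ≐ succ(true).
Decompose succ/1: N ≐ true.
Bind N := true. Substituting into the earlier binding gives Y2 := h(succ(true),succ(true)).
MGU = { Y2 := h(succ(true),succ(true)), X1 := succ(true), Y1 := h(true,true), N := true }, so Y1 := h(true,true).

h(true,true)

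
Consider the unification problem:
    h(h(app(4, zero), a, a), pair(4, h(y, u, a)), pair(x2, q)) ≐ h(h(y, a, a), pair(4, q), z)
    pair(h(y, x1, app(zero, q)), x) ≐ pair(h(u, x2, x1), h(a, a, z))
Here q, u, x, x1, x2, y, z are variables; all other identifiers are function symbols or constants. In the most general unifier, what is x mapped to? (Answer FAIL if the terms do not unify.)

Decompose h/3: h(app(4, zero), a, a) ≐ h(y, a, a),  pair(4, h(y, u, a)) ≐ pair(4, q),  pair(x2, q) ≐ z.
Decompose h/3: app(4, zero) ≐ y,  a ≐ a,  a ≐ a.
Bind y := app(4, zero); substituting into the 2 remaining equations that mention y gives: pair(4, h(app(4, zero), u, a)) ≐ pair(4, q),  pair(h(app(4, zero), x1, app(zero, q)), x) ≐ pair(h(u, x2, x1), h(a, a, z)).
Delete trivial equation a ≐ a.
Delete trivial equation a ≐ a.
Decompose pair/2: 4 ≐ 4,  h(app(4, zero), u, a) ≐ q.
Delete trivial equation 4 ≐ 4.
Bind q := h(app(4, zero), u, a); substituting into the remaining equations gives: pair(x2, h(app(4, zero), u, a)) ≐ z,  pair(h(app(4, zero), x1, app(zero, h(app(4, zero), u, a))), x) ≐ pair(h(u, x2, x1), h(a, a, z)).
Bind z := pair(x2, h(app(4, zero), u, a)); substituting into the remaining equation gives: pair(h(app(4, zero), x1, app(zero, h(app(4, zero), u, a))), x) ≐ pair(h(u, x2, x1), h(a, a, pair(x2, h(app(4, zero), u, a)))).
Decompose pair/2: h(app(4, zero), x1, app(zero, h(app(4, zero), u, a))) ≐ h(u, x2, x1),  x ≐ h(a, a, pair(x2, h(app(4, zero), u, a))).
Decompose h/3: app(4, zero) ≐ u,  x1 ≐ x2,  app(zero, h(app(4, zero), u, a)) ≐ x1.
Bind u := app(4, zero); substituting into the 2 remaining equations that mention u gives: app(zero, h(app(4, zero), app(4, zero), a)) ≐ x1,  x ≐ h(a, a, pair(x2, h(app(4, zero), app(4, zero), a))). Substituting into the earlier bindings gives q := h(app(4, zero), app(4, zero), a), z := pair(x2, h(app(4, zero), app(4, zero), a)).
Bind x1 := x2; substituting into the one remaining equation that mentions x1 gives: app(zero, h(app(4, zero), app(4, zero), a)) ≐ x2.
Bind x2 := app(zero, h(app(4, zero), app(4, zero), a)); substituting into the remaining equation gives: x ≐ h(a, a, pair(app(zero, h(app(4, zero), app(4, zero), a)), h(app(4, zero), app(4, zero), a))). Substituting into the earlier bindings gives z := pair(app(zero, h(app(4, zero), app(4, zero), a)), h(app(4, zero), app(4, zero), a)), x1 := app(zero, h(app(4, zero), app(4, zero), a)).
Bind x := h(a, a, pair(app(zero, h(app(4, zero), app(4, zero), a)), h(app(4, zero), app(4, zero), a))).
MGU = { y := app(4, zero), q := h(app(4, zero), app(4, zero), a), z := pair(app(zero, h(app(4, zero), app(4, zero), a)), h(app(4, zero), app(4, zero), a)), u := app(4, zero), x1 := app(zero, h(app(4, zero), app(4, zero), a)), x2 := app(zero, h(app(4, zero), app(4, zero), a)), x := h(a, a, pair(app(zero, h(app(4, zero), app(4, zero), a)), h(app(4, zero), app(4, zero), a))) }, so x := h(a, a, pair(app(zero, h(app(4, zero), app(4, zero), a)), h(app(4, zero), app(4, zero), a))).

h(a, a, pair(app(zero, h(app(4, zero), app(4, zero), a)), h(app(4, zero), app(4, zero), a)))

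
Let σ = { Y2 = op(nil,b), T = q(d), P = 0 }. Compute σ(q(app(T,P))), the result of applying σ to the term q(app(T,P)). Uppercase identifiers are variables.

q(app(q(d),0))

Replace each occurrence of T with q(d).
Replace each occurrence of P with 0.
Result: q(app(q(d),0)).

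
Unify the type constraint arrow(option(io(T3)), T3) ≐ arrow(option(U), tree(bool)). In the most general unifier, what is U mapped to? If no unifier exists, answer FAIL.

io(tree(bool))

Decompose arrow/2: option(io(T3)) ≐ option(U),  T3 ≐ tree(bool).
Decompose option/1: io(T3) ≐ U.
Bind U := io(T3); no other remaining equation mentions U.
Bind T3 := tree(bool). Substituting into the earlier binding gives U := io(tree(bool)).
MGU = { U := io(tree(bool)), T3 := tree(bool) }, so U := io(tree(bool)).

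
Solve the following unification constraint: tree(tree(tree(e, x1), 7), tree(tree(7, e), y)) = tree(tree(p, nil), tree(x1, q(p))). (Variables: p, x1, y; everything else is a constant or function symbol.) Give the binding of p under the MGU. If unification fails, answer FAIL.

Decompose tree/2: tree(tree(e, x1), 7) = tree(p, nil),  tree(tree(7, e), y) = tree(x1, q(p)).
Decompose tree/2: tree(e, x1) = p,  7 = nil.
Bind p := tree(e, x1); substituting into the one remaining equation that mentions p gives: tree(tree(7, e), y) = tree(x1, q(tree(e, x1))).
Clash: constants 7 and nil differ; no unifier exists.

FAIL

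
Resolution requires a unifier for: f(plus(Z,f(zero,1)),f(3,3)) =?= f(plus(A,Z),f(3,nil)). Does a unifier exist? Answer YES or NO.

Decompose f/2: plus(Z,f(zero,1)) =?= plus(A,Z),  f(3,3) =?= f(3,nil).
Decompose plus/2: Z =?= A,  f(zero,1) =?= Z.
Bind Z := A; substituting into the one remaining equation that mentions Z gives: f(zero,1) =?= A.
Bind A := f(zero,1); no other remaining equation mentions A. Substituting into the earlier binding gives Z := f(zero,1).
Decompose f/2: 3 =?= 3,  3 =?= nil.
Delete trivial equation 3 =?= 3.
Clash: constants 3 and nil differ; no unifier exists.

NO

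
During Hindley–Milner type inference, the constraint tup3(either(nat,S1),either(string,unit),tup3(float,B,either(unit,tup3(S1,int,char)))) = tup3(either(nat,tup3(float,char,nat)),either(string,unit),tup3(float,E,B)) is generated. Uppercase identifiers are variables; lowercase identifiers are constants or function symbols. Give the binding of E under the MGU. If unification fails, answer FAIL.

Decompose tup3/3: either(nat,S1) = either(nat,tup3(float,char,nat)),  either(string,unit) = either(string,unit),  tup3(float,B,either(unit,tup3(S1,int,char))) = tup3(float,E,B).
Decompose either/2: nat = nat,  S1 = tup3(float,char,nat).
Delete trivial equation nat = nat.
Bind S1 := tup3(float,char,nat); substituting into the one remaining equation that mentions S1 gives: tup3(float,B,either(unit,tup3(tup3(float,char,nat),int,char))) = tup3(float,E,B).
Delete trivial equation either(string,unit) = either(string,unit).
Decompose tup3/3: float = float,  B = E,  either(unit,tup3(tup3(float,char,nat),int,char)) = B.
Delete trivial equation float = float.
Bind B := E; substituting into the remaining equation gives: either(unit,tup3(tup3(float,char,nat),int,char)) = E.
Bind E := either(unit,tup3(tup3(float,char,nat),int,char)). Substituting into the earlier binding gives B := either(unit,tup3(tup3(float,char,nat),int,char)).
MGU = { S1 -> tup3(float,char,nat), B -> either(unit,tup3(tup3(float,char,nat),int,char)), E -> either(unit,tup3(tup3(float,char,nat),int,char)) }, so E -> either(unit,tup3(tup3(float,char,nat),int,char)).

either(unit,tup3(tup3(float,char,nat),int,char))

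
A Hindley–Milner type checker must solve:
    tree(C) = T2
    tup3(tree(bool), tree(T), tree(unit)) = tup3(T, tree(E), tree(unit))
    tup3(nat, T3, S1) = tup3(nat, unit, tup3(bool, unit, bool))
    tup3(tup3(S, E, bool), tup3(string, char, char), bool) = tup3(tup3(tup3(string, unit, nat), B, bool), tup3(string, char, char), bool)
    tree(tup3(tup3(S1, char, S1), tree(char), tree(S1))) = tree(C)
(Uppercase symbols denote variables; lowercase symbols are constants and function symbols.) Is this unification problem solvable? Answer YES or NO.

Bind T2 := tree(C); no other remaining equation mentions T2.
Decompose tup3/3: tree(bool) = T,  tree(T) = tree(E),  tree(unit) = tree(unit).
Bind T := tree(bool); substituting into the one remaining equation that mentions T gives: tree(tree(bool)) = tree(E).
Decompose tree/1: tree(bool) = E.
Bind E := tree(bool); substituting into the one remaining equation that mentions E gives: tup3(tup3(S, tree(bool), bool), tup3(string, char, char), bool) = tup3(tup3(tup3(string, unit, nat), B, bool), tup3(string, char, char), bool).
Delete trivial equation tree(unit) = tree(unit).
Decompose tup3/3: nat = nat,  T3 = unit,  S1 = tup3(bool, unit, bool).
Delete trivial equation nat = nat.
Bind T3 := unit; no other remaining equation mentions T3.
Bind S1 := tup3(bool, unit, bool); substituting into the one remaining equation that mentions S1 gives: tree(tup3(tup3(tup3(bool, unit, bool), char, tup3(bool, unit, bool)), tree(char), tree(tup3(bool, unit, bool)))) = tree(C).
Decompose tup3/3: tup3(S, tree(bool), bool) = tup3(tup3(string, unit, nat), B, bool),  tup3(string, char, char) = tup3(string, char, char),  bool = bool.
Decompose tup3/3: S = tup3(string, unit, nat),  tree(bool) = B,  bool = bool.
Bind S := tup3(string, unit, nat); no other remaining equation mentions S.
Bind B := tree(bool); no other remaining equation mentions B.
Delete trivial equation bool = bool.
Delete trivial equation tup3(string, char, char) = tup3(string, char, char).
Delete trivial equation bool = bool.
Decompose tree/1: tup3(tup3(tup3(bool, unit, bool), char, tup3(bool, unit, bool)), tree(char), tree(tup3(bool, unit, bool))) = C.
Bind C := tup3(tup3(tup3(bool, unit, bool), char, tup3(bool, unit, bool)), tree(char), tree(tup3(bool, unit, bool))). Substituting into the earlier binding gives T2 := tree(tup3(tup3(tup3(bool, unit, bool), char, tup3(bool, unit, bool)), tree(char), tree(tup3(bool, unit, bool)))).
No equations remain and no clash or occurs-check failure arose, so a unifier exists.

YES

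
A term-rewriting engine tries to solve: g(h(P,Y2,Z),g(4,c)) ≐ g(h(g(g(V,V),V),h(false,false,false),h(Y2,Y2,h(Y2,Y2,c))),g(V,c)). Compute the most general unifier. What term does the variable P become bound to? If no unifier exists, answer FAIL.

g(g(4,4),4)

Decompose g/2: h(P,Y2,Z) ≐ h(g(g(V,V),V),h(false,false,false),h(Y2,Y2,h(Y2,Y2,c))),  g(4,c) ≐ g(V,c).
Decompose h/3: P ≐ g(g(V,V),V),  Y2 ≐ h(false,false,false),  Z ≐ h(Y2,Y2,h(Y2,Y2,c)).
Bind P := g(g(V,V),V); no other remaining equation mentions P.
Bind Y2 := h(false,false,false); substituting into the one remaining equation that mentions Y2 gives: Z ≐ h(h(false,false,false),h(false,false,false),h(h(false,false,false),h(false,false,false),c)).
Bind Z := h(h(false,false,false),h(false,false,false),h(h(false,false,false),h(false,false,false),c)); no other remaining equation mentions Z.
Decompose g/2: 4 ≐ V,  c ≐ c.
Bind V := 4; no other remaining equation mentions V. Substituting into the earlier binding gives P := g(g(4,4),4).
Delete trivial equation c ≐ c.
MGU = { P ↦ g(g(4,4),4), Y2 ↦ h(false,false,false), Z ↦ h(h(false,false,false),h(false,false,false),h(h(false,false,false),h(false,false,false),c)), V ↦ 4 }, so P ↦ g(g(4,4),4).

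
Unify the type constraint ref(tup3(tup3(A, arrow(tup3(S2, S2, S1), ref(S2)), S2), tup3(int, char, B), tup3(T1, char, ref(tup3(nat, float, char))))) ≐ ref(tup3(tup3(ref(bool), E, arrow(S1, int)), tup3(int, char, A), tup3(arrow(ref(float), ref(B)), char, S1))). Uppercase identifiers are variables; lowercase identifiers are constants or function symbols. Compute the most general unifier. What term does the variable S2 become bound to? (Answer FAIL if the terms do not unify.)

arrow(ref(tup3(nat, float, char)), int)

Decompose ref/1: tup3(tup3(A, arrow(tup3(S2, S2, S1), ref(S2)), S2), tup3(int, char, B), tup3(T1, char, ref(tup3(nat, float, char)))) ≐ tup3(tup3(ref(bool), E, arrow(S1, int)), tup3(int, char, A), tup3(arrow(ref(float), ref(B)), char, S1)).
Decompose tup3/3: tup3(A, arrow(tup3(S2, S2, S1), ref(S2)), S2) ≐ tup3(ref(bool), E, arrow(S1, int)),  tup3(int, char, B) ≐ tup3(int, char, A),  tup3(T1, char, ref(tup3(nat, float, char))) ≐ tup3(arrow(ref(float), ref(B)), char, S1).
Decompose tup3/3: A ≐ ref(bool),  arrow(tup3(S2, S2, S1), ref(S2)) ≐ E,  S2 ≐ arrow(S1, int).
Bind A := ref(bool); substituting into the one remaining equation that mentions A gives: tup3(int, char, B) ≐ tup3(int, char, ref(bool)).
Bind E := arrow(tup3(S2, S2, S1), ref(S2)); no other remaining equation mentions E.
Bind S2 := arrow(S1, int); no other remaining equation mentions S2. Substituting into the earlier binding gives E := arrow(tup3(arrow(S1, int), arrow(S1, int), S1), ref(arrow(S1, int))).
Decompose tup3/3: int ≐ int,  char ≐ char,  B ≐ ref(bool).
Delete trivial equation int ≐ int.
Delete trivial equation char ≐ char.
Bind B := ref(bool); substituting into the remaining equation gives: tup3(T1, char, ref(tup3(nat, float, char))) ≐ tup3(arrow(ref(float), ref(ref(bool))), char, S1).
Decompose tup3/3: T1 ≐ arrow(ref(float), ref(ref(bool))),  char ≐ char,  ref(tup3(nat, float, char)) ≐ S1.
Bind T1 := arrow(ref(float), ref(ref(bool))); no other remaining equation mentions T1.
Delete trivial equation char ≐ char.
Bind S1 := ref(tup3(nat, float, char)). Substituting into the earlier bindings gives E := arrow(tup3(arrow(ref(tup3(nat, float, char)), int), arrow(ref(tup3(nat, float, char)), int), ref(tup3(nat, float, char))), ref(arrow(ref(tup3(nat, float, char)), int))), S2 := arrow(ref(tup3(nat, float, char)), int).
MGU = { A -> ref(bool), E -> arrow(tup3(arrow(ref(tup3(nat, float, char)), int), arrow(ref(tup3(nat, float, char)), int), ref(tup3(nat, float, char))), ref(arrow(ref(tup3(nat, float, char)), int))), S2 -> arrow(ref(tup3(nat, float, char)), int), B -> ref(bool), T1 -> arrow(ref(float), ref(ref(bool))), S1 -> ref(tup3(nat, float, char)) }, so S2 -> arrow(ref(tup3(nat, float, char)), int).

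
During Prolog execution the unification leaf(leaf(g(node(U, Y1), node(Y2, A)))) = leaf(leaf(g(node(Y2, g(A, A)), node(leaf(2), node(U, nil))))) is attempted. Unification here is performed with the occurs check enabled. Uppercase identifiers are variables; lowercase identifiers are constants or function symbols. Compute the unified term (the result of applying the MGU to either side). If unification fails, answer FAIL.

Decompose leaf/1: leaf(g(node(U, Y1), node(Y2, A))) = leaf(g(node(Y2, g(A, A)), node(leaf(2), node(U, nil)))).
Decompose leaf/1: g(node(U, Y1), node(Y2, A)) = g(node(Y2, g(A, A)), node(leaf(2), node(U, nil))).
Decompose g/2: node(U, Y1) = node(Y2, g(A, A)),  node(Y2, A) = node(leaf(2), node(U, nil)).
Decompose node/2: U = Y2,  Y1 = g(A, A).
Bind U := Y2; substituting into the one remaining equation that mentions U gives: node(Y2, A) = node(leaf(2), node(Y2, nil)).
Bind Y1 := g(A, A); no other remaining equation mentions Y1.
Decompose node/2: Y2 = leaf(2),  A = node(Y2, nil).
Bind Y2 := leaf(2); substituting into the remaining equation gives: A = node(leaf(2), nil). Substituting into the earlier binding gives U := leaf(2).
Bind A := node(leaf(2), nil). Substituting into the earlier binding gives Y1 := g(node(leaf(2), nil), node(leaf(2), nil)).
Applying the MGU to either side gives leaf(leaf(g(node(leaf(2), g(node(leaf(2), nil), node(leaf(2), nil))), node(leaf(2), node(leaf(2), nil))))).

leaf(leaf(g(node(leaf(2), g(node(leaf(2), nil), node(leaf(2), nil))), node(leaf(2), node(leaf(2), nil)))))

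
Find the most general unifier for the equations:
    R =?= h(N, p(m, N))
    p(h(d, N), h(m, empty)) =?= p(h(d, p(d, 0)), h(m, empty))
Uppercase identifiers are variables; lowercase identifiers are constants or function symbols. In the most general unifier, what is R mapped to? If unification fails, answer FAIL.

h(p(d, 0), p(m, p(d, 0)))

Bind R := h(N, p(m, N)); no other remaining equation mentions R.
Decompose p/2: h(d, N) =?= h(d, p(d, 0)),  h(m, empty) =?= h(m, empty).
Decompose h/2: d =?= d,  N =?= p(d, 0).
Delete trivial equation d =?= d.
Bind N := p(d, 0); no other remaining equation mentions N. Substituting into the earlier binding gives R := h(p(d, 0), p(m, p(d, 0))).
Delete trivial equation h(m, empty) =?= h(m, empty).
MGU = { R -> h(p(d, 0), p(m, p(d, 0))), N -> p(d, 0) }, so R -> h(p(d, 0), p(m, p(d, 0))).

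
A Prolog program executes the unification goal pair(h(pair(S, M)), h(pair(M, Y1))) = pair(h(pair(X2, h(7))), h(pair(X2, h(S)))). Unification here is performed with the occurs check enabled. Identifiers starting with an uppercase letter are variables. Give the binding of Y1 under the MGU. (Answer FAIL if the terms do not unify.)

Decompose pair/2: h(pair(S, M)) = h(pair(X2, h(7))),  h(pair(M, Y1)) = h(pair(X2, h(S))).
Decompose h/1: pair(S, M) = pair(X2, h(7)).
Decompose pair/2: S = X2,  M = h(7).
Bind S := X2; substituting into the one remaining equation that mentions S gives: h(pair(M, Y1)) = h(pair(X2, h(X2))).
Bind M := h(7); substituting into the remaining equation gives: h(pair(h(7), Y1)) = h(pair(X2, h(X2))).
Decompose h/1: pair(h(7), Y1) = pair(X2, h(X2)).
Decompose pair/2: h(7) = X2,  Y1 = h(X2).
Bind X2 := h(7); substituting into the remaining equation gives: Y1 = h(h(7)). Substituting into the earlier binding gives S := h(7).
Bind Y1 := h(h(7)).
MGU = { S ↦ h(7), M ↦ h(7), X2 ↦ h(7), Y1 ↦ h(h(7)) }, so Y1 ↦ h(h(7)).

h(h(7))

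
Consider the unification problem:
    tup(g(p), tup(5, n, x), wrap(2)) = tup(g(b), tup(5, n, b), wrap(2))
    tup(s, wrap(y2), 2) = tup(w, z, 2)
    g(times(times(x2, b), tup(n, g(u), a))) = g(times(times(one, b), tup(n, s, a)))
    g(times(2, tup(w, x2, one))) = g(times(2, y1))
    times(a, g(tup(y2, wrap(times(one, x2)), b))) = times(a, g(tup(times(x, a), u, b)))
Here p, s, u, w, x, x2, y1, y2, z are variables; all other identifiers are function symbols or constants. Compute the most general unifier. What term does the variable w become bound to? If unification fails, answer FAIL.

Decompose tup/3: g(p) = g(b),  tup(5, n, x) = tup(5, n, b),  wrap(2) = wrap(2).
Decompose g/1: p = b.
Bind p := b; no other remaining equation mentions p.
Decompose tup/3: 5 = 5,  n = n,  x = b.
Delete trivial equation 5 = 5.
Delete trivial equation n = n.
Bind x := b; substituting into the one remaining equation that mentions x gives: times(a, g(tup(y2, wrap(times(one, x2)), b))) = times(a, g(tup(times(b, a), u, b))).
Delete trivial equation wrap(2) = wrap(2).
Decompose tup/3: s = w,  wrap(y2) = z,  2 = 2.
Bind s := w; substituting into the one remaining equation that mentions s gives: g(times(times(x2, b), tup(n, g(u), a))) = g(times(times(one, b), tup(n, w, a))).
Bind z := wrap(y2); no other remaining equation mentions z.
Delete trivial equation 2 = 2.
Decompose g/1: times(times(x2, b), tup(n, g(u), a)) = times(times(one, b), tup(n, w, a)).
Decompose times/2: times(x2, b) = times(one, b),  tup(n, g(u), a) = tup(n, w, a).
Decompose times/2: x2 = one,  b = b.
Bind x2 := one; substituting into the 2 remaining equations that mention x2 gives: g(times(2, tup(w, one, one))) = g(times(2, y1)),  times(a, g(tup(y2, wrap(times(one, one)), b))) = times(a, g(tup(times(b, a), u, b))).
Delete trivial equation b = b.
Decompose tup/3: n = n,  g(u) = w,  a = a.
Delete trivial equation n = n.
Bind w := g(u); substituting into the one remaining equation that mentions w gives: g(times(2, tup(g(u), one, one))) = g(times(2, y1)). Substituting into the earlier binding gives s := g(u).
Delete trivial equation a = a.
Decompose g/1: times(2, tup(g(u), one, one)) = times(2, y1).
Decompose times/2: 2 = 2,  tup(g(u), one, one) = y1.
Delete trivial equation 2 = 2.
Bind y1 := tup(g(u), one, one); no other remaining equation mentions y1.
Decompose times/2: a = a,  g(tup(y2, wrap(times(one, one)), b)) = g(tup(times(b, a), u, b)).
Delete trivial equation a = a.
Decompose g/1: tup(y2, wrap(times(one, one)), b) = tup(times(b, a), u, b).
Decompose tup/3: y2 = times(b, a),  wrap(times(one, one)) = u,  b = b.
Bind y2 := times(b, a); no other remaining equation mentions y2. Substituting into the earlier binding gives z := wrap(times(b, a)).
Bind u := wrap(times(one, one)); no other remaining equation mentions u. Substituting into the earlier bindings gives s := g(wrap(times(one, one))), w := g(wrap(times(one, one))), y1 := tup(g(wrap(times(one, one))), one, one).
Delete trivial equation b = b.
MGU = { p -> b, x -> b, s -> g(wrap(times(one, one))), z -> wrap(times(b, a)), x2 -> one, w -> g(wrap(times(one, one))), y1 -> tup(g(wrap(times(one, one))), one, one), y2 -> times(b, a), u -> wrap(times(one, one)) }, so w -> g(wrap(times(one, one))).

g(wrap(times(one, one)))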